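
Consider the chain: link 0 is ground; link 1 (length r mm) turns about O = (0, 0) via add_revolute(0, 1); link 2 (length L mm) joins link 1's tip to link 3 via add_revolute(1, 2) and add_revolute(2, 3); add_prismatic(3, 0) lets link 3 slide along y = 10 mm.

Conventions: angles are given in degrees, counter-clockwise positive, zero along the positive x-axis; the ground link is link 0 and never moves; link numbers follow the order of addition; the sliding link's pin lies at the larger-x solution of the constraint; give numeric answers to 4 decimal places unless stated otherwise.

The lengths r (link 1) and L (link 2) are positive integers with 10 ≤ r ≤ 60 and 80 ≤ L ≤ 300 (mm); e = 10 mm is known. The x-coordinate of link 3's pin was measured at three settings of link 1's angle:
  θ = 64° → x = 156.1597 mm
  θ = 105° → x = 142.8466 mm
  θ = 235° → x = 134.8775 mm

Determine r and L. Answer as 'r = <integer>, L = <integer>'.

constraint per measurement: (x − r cos θ)² + (r sin θ − e)² = L²
subtracting the θ₁ and θ₂ equations cancels the r² and L² terms:
r = (x₁² − x₂²) / (2[(x₁cos θ₁ + e sin θ₁) − (x₂cos θ₂ + e sin θ₂)]) = 18.9999 → r = 19
L² = (x₁ − r cos θ₁)² + (r sin θ₁ − e)² = 21903.9857 → L = 148.0000 → L = 148
check at θ₃=235°: x = 134.8775 (printed 134.8775) ✓

r = 19, L = 148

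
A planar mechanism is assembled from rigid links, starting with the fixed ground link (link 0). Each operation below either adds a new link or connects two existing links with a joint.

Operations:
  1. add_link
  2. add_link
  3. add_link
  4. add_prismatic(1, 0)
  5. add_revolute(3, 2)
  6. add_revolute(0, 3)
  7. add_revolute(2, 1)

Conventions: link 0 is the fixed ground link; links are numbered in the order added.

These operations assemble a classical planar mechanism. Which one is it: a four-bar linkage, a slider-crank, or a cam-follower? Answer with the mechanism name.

links: 4 (incl. ground); joints: 3 revolute, 1 prismatic, 0 higher (cam) pair, forming one closed loop
4 links, 3 revolutes + 1 prismatic in one loop → slider-crank

slider-crank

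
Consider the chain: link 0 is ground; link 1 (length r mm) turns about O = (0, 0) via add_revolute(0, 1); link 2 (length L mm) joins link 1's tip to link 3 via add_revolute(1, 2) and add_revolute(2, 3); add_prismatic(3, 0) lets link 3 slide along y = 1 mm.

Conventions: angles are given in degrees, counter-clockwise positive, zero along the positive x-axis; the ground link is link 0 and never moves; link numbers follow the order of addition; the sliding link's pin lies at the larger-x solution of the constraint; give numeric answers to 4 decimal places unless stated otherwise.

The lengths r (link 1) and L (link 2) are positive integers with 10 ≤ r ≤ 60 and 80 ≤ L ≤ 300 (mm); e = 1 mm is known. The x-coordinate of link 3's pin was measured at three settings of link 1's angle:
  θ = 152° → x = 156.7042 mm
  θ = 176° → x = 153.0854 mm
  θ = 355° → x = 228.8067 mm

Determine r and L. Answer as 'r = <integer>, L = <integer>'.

constraint per measurement: (x − r cos θ)² + (r sin θ − e)² = L²
subtracting the θ₁ and θ₂ equations cancels the r² and L² terms:
r = (x₁² − x₂²) / (2[(x₁cos θ₁ + e sin θ₁) − (x₂cos θ₂ + e sin θ₂)]) = 38.0007 → r = 38
L² = (x₁ − r cos θ₁)² + (r sin θ₁ − e)² = 36481.0078 → L = 191.0000 → L = 191
check at θ₃=355°: x = 228.8067 (printed 228.8067) ✓

r = 38, L = 191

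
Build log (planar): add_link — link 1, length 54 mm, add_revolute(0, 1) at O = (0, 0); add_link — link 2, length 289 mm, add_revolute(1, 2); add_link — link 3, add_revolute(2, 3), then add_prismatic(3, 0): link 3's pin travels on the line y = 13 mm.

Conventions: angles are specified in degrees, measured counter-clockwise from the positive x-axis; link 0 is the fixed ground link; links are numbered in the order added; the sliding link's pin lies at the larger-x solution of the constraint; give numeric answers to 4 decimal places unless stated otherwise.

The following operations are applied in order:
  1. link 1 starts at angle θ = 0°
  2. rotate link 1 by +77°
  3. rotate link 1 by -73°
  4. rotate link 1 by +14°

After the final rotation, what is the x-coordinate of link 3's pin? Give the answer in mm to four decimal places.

geometry: r = 54 mm, L = 289 mm, e = 13 mm; θ starts at 0°
rotate link 1 by +77°: θ ← 0° +77° = 77°
rotate link 1 by -73°: θ ← 77° -73° = 4°
rotate link 1 by +14°: θ ← 4° +14° = 18°
crank pin P = (r cos θ, r sin θ) = (51.357052, 16.686918)
h = r sin θ − e = 16.686918 − 13 = 3.686918
x = r cos θ + √(L² − h²) = 51.357052 + 288.976481 = 340.333533

340.3335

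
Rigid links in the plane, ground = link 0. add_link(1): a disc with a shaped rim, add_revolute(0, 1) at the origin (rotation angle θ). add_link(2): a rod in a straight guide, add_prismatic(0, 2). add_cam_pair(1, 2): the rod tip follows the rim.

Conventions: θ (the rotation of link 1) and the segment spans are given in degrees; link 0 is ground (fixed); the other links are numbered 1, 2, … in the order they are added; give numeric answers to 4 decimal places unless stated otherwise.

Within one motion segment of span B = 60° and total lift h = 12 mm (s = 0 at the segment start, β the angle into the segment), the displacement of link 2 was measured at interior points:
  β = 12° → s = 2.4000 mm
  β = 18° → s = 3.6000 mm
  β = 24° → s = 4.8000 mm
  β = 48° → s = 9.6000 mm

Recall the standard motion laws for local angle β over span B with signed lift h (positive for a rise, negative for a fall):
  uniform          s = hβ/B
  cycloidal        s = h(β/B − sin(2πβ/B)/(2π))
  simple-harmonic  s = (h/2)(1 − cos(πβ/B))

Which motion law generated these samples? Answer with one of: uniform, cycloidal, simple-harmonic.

candidates at β/B = r: uniform s = h·r (linear in β); cycloidal s = h·(r − sin(2πr)/(2π)); simple-harmonic s = (h/2)(1 − cos(πr))
β=12°: printed 2.4000 | uniform 2.4000, cycloidal 0.5836, simple-harmonic 1.1459
β=18°: printed 3.6000 | uniform 3.6000, cycloidal 1.7836, simple-harmonic 2.4733
β=24°: printed 4.8000 | uniform 4.8000, cycloidal 3.6774, simple-harmonic 4.1459
β=48°: printed 9.6000 | uniform 9.6000, cycloidal 11.4164, simple-harmonic 10.8541
only one law matches every sample → uniform

uniform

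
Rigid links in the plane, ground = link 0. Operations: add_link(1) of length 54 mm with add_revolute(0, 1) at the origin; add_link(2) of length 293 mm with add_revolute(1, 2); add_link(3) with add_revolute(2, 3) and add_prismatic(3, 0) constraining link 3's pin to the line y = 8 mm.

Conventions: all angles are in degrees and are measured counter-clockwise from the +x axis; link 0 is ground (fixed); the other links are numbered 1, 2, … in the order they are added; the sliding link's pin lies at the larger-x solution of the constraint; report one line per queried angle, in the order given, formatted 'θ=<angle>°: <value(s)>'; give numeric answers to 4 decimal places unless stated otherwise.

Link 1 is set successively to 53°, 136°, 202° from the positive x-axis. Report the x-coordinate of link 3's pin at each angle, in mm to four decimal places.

geometry: r = 54 mm, L = 293 mm, e = 8 mm
θ=53°: crank pin P = (r cos θ, r sin θ) = (32.498011, 43.126318)
θ=53°: h = r sin θ − e = 43.126318 − 8 = 35.126318
θ=53°: x = r cos θ + √(L² − h²) = 32.498011 + 290.886820 = 323.384831
θ=136°: crank pin P = (r cos θ, r sin θ) = (-38.844349, 37.511552)
θ=136°: h = r sin θ − e = 37.511552 − 8 = 29.511552
θ=136°: x = r cos θ + √(L² − h²) = -38.844349 + 291.509980 = 252.665631
θ=202°: crank pin P = (r cos θ, r sin θ) = (-50.067928, -20.228756)
θ=202°: h = r sin θ − e = -20.228756 − 8 = -28.228756
θ=202°: x = r cos θ + √(L² − h²) = -50.067928 + 291.636996 = 241.569068

θ=53°: 323.3848
θ=136°: 252.6656
θ=202°: 241.5691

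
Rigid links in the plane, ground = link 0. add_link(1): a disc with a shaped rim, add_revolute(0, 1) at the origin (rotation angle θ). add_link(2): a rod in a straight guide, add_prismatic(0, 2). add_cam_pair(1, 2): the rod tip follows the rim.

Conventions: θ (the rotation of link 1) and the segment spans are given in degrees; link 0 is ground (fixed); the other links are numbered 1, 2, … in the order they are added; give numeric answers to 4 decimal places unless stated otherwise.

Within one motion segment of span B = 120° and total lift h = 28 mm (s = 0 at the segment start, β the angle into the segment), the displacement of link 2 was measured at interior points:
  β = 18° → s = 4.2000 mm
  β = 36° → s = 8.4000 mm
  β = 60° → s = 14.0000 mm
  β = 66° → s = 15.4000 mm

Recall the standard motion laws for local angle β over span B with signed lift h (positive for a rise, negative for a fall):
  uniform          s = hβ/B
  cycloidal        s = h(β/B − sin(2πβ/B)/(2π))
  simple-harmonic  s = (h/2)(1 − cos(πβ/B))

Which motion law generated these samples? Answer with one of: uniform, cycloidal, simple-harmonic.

candidates at β/B = r: uniform s = h·r (linear in β); cycloidal s = h·(r − sin(2πr)/(2π)); simple-harmonic s = (h/2)(1 − cos(πr))
β=18°: printed 4.2000 | uniform 4.2000, cycloidal 0.5947, simple-harmonic 1.5259
β=36°: printed 8.4000 | uniform 8.4000, cycloidal 4.1618, simple-harmonic 5.7710
β=60°: printed 14.0000 | uniform 14.0000, cycloidal 14.0000, simple-harmonic 14.0000
β=66°: printed 15.4000 | uniform 15.4000, cycloidal 16.7771, simple-harmonic 16.1901
only one law matches every sample → uniform

uniform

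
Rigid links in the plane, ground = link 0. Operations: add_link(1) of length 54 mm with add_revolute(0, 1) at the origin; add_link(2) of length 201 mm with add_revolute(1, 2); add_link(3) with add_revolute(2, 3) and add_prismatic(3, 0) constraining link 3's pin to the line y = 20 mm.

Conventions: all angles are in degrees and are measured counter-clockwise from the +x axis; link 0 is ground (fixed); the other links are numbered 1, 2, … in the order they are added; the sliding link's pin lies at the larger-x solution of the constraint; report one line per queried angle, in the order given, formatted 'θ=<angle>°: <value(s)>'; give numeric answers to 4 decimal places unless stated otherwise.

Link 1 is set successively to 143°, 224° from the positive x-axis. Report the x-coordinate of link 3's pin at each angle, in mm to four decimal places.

geometry: r = 54 mm, L = 201 mm, e = 20 mm
θ=143°: crank pin P = (r cos θ, r sin θ) = (-43.126318, 32.498011)
θ=143°: h = r sin θ − e = 32.498011 − 20 = 12.498011
θ=143°: x = r cos θ + √(L² − h²) = -43.126318 + 200.611066 = 157.484748
θ=224°: crank pin P = (r cos θ, r sin θ) = (-38.844349, -37.511552)
θ=224°: h = r sin θ − e = -37.511552 − 20 = -57.511552
θ=224°: x = r cos θ + √(L² − h²) = -38.844349 + 192.596525 = 153.752176

θ=143°: 157.4847
θ=224°: 153.7522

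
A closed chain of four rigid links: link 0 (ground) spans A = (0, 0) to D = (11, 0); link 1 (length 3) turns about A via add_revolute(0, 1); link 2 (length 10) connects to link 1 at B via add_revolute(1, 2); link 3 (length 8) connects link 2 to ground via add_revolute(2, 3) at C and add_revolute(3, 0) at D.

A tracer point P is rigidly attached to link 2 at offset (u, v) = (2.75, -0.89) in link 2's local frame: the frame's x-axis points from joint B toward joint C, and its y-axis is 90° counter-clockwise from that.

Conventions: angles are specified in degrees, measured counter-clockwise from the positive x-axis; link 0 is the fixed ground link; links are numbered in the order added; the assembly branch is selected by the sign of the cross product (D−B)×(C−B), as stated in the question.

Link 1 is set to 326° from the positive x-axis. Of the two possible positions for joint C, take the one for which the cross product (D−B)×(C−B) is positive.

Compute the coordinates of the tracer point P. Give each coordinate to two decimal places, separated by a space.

A=(0,0), D=(11.00,0)
B = A + 3.00·(cos326°, sin326°) = (2.4871, -1.6776)
|BD| = 8.6766
circle(B,10.00) ∩ circle(D,8.00): a=6.4128, h=7.6730
  candidates: C₊=(7.2954,7.0906) cross=66.576; C₋=(10.2625,-7.9659) cross=-66.576
  branch + wants cross > 0 → take C=(7.2954,7.0906) (cross=66.576)
ex = (C−B)/|BC| = (0.4808,0.8768); ey = (-0.8768,0.4808)
P = B + 2.75·ex + -0.89·ey = (4.5898,0.3057)

4.59 0.31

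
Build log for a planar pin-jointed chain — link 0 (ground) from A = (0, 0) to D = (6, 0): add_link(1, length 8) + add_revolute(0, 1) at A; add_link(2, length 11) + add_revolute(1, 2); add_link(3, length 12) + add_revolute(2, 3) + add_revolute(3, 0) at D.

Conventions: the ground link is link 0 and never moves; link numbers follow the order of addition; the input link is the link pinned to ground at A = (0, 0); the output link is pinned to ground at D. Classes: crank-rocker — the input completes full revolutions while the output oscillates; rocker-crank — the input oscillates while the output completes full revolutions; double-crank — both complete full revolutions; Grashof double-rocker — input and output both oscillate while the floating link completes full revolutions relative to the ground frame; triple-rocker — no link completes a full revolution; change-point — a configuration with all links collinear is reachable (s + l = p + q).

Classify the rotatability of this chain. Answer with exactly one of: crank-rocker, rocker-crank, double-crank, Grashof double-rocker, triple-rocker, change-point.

lengths: ground=6, input=8, coupler=11, output=12
sorted: s=6 (shortest), l=12 (longest), p+q=19
s + l = 18 vs p + q = 19
s + l < p + q (Grashof) with shortest = ground link → double-crank

double-crank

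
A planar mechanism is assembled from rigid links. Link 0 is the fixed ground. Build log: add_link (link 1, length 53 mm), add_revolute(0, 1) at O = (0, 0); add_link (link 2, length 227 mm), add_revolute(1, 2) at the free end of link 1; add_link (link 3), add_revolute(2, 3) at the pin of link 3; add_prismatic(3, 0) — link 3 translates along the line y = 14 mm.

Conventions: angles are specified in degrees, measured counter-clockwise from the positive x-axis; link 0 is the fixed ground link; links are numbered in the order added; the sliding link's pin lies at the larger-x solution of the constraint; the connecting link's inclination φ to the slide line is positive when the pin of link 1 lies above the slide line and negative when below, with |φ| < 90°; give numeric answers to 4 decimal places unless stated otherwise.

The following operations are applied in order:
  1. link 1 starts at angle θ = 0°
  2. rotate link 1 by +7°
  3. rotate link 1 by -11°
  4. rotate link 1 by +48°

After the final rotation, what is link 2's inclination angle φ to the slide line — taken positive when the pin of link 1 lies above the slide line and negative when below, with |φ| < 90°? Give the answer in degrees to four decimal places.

geometry: r = 53 mm, L = 227 mm, e = 14 mm; θ starts at 0°
rotate link 1 by +7°: θ ← 0° +7° = 7°
rotate link 1 by -11°: θ ← 7° -11° = -4°
rotate link 1 by +48°: θ ← -4° +48° = 44°
h = r sin θ − e = 36.816894 − 14 = 22.816894
sin φ = h / L = 22.816894 / 227 = 0.10051495
φ = arcsin(0.10051495) = 5.768824°

5.7688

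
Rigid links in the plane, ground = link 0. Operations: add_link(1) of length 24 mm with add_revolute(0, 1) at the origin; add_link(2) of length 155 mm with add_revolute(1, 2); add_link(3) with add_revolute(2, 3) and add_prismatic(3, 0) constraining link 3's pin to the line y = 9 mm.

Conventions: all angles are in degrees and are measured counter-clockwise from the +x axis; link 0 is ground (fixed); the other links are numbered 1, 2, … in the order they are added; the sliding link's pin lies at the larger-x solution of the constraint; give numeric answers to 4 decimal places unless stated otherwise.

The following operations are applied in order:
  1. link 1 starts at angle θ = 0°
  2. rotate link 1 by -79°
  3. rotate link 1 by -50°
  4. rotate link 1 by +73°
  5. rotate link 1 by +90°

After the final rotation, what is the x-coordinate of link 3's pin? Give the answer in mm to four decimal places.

geometry: r = 24 mm, L = 155 mm, e = 9 mm; θ starts at 0°
rotate link 1 by -79°: θ ← 0° -79° = -79°
rotate link 1 by -50°: θ ← -79° -50° = -129°
rotate link 1 by +73°: θ ← -129° +73° = -56°
rotate link 1 by +90°: θ ← -56° +90° = 34°
crank pin P = (r cos θ, r sin θ) = (19.896902, 13.420630)
h = r sin θ − e = 13.420630 − 9 = 4.420630
x = r cos θ + √(L² − h²) = 19.896902 + 154.936949 = 174.833850

174.8339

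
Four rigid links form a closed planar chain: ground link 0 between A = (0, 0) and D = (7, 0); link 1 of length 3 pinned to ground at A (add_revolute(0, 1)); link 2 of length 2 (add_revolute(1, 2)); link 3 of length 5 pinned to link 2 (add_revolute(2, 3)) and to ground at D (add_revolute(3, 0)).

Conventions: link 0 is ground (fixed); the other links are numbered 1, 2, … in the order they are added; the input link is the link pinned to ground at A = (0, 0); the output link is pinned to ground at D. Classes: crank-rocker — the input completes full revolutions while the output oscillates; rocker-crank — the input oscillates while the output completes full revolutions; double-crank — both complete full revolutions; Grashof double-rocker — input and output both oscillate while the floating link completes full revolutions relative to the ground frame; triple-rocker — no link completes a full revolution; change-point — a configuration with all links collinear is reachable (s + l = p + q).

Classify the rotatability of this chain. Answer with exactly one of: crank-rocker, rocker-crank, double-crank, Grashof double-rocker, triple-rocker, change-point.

lengths: ground=7, input=3, coupler=2, output=5
sorted: s=2 (shortest), l=7 (longest), p+q=8
s + l = 9 vs p + q = 8
s + l > p + q → non-Grashof → no link fully rotates → triple-rocker

triple-rocker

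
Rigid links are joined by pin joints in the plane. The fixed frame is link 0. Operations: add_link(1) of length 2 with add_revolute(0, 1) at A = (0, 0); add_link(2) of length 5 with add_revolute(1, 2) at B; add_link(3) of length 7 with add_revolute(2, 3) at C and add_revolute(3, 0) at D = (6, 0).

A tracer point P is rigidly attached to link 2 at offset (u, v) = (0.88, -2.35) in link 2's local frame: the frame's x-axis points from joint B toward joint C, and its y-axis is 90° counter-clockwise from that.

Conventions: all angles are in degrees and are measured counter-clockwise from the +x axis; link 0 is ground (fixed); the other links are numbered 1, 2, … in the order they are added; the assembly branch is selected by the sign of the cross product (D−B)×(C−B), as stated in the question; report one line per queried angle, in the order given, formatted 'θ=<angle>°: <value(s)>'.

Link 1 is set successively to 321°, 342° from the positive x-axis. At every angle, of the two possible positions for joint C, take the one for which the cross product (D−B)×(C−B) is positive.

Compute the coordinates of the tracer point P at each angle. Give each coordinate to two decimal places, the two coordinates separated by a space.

A=(0,0), D=(6.00,0)
θ=321°: B = A + 2.00·(cos321°, sin321°) = (1.5543, -1.2586)
θ=321°: |BD| = 4.6204
θ=321°: circle(B,5.00) ∩ circle(D,7.00): a=-0.2869, h=4.9918
θ=321°:   candidates: C₊=(-0.0816,3.4662) cross=23.064; C₋=(2.6380,-6.1398) cross=-23.064
θ=321°:   branch + wants cross > 0 → take C=(-0.0816,3.4662) (cross=23.064)
θ=321°: ex = (C−B)/|BC| = (-0.3272,0.9450); ey = (-0.9450,-0.3272)
θ=321°: P = B + 0.88·ex + -2.35·ey = (3.4870,0.3418)
θ=342°: B = A + 2.00·(cos342°, sin342°) = (1.9021, -0.6180)
θ=342°: |BD| = 4.1442
θ=342°: circle(B,5.00) ∩ circle(D,7.00): a=-0.8235, h=4.9317
θ=342°:   candidates: C₊=(0.3524,4.1357) cross=20.438; C₋=(1.8233,-5.6174) cross=-20.438
θ=342°:   branch + wants cross > 0 → take C=(0.3524,4.1357) (cross=20.438)
θ=342°: ex = (C−B)/|BC| = (-0.3099,0.9508); ey = (-0.9508,-0.3099)
θ=342°: P = B + 0.88·ex + -2.35·ey = (3.8636,0.9470)

θ=321°: 3.49 0.34
θ=342°: 3.86 0.95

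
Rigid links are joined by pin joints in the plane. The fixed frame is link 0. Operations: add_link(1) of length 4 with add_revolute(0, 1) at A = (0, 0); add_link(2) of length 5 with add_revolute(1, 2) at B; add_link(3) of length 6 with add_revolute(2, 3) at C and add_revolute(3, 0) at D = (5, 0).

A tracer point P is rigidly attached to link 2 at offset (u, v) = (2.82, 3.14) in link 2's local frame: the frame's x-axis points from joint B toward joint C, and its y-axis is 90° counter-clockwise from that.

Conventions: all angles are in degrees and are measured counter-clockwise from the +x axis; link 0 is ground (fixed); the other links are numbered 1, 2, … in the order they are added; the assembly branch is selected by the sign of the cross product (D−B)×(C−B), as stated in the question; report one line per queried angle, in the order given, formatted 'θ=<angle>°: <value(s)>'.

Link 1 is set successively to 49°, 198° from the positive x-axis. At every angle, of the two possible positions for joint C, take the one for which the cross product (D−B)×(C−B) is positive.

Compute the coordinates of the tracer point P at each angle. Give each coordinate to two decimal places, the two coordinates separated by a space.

A=(0,0), D=(5.00,0)
θ=49°: B = A + 4.00·(cos49°, sin49°) = (2.6242, 3.0188)
θ=49°: |BD| = 3.8416
θ=49°: circle(B,5.00) ∩ circle(D,6.00): a=0.4891, h=4.9760
θ=49°:   candidates: C₊=(6.8370,5.7119) cross=19.116; C₋=(-0.9836,-0.4428) cross=-19.116
θ=49°:   branch + wants cross > 0 → take C=(6.8370,5.7119) (cross=19.116)
θ=49°: ex = (C−B)/|BC| = (0.8426,0.5386); ey = (-0.5386,0.8426)
θ=49°: P = B + 2.82·ex + 3.14·ey = (3.3090,7.1833)
θ=198°: B = A + 4.00·(cos198°, sin198°) = (-3.8042, -1.2361)
θ=198°: |BD| = 8.8906
θ=198°: circle(B,5.00) ∩ circle(D,6.00): a=3.8267, h=3.2182
θ=198°:   candidates: C₊=(-0.4622,2.4829) cross=28.612; C₋=(0.4327,-3.8910) cross=-28.612
θ=198°:   branch + wants cross > 0 → take C=(-0.4622,2.4829) (cross=28.612)
θ=198°: ex = (C−B)/|BC| = (0.6684,0.7438); ey = (-0.7438,0.6684)
θ=198°: P = B + 2.82·ex + 3.14·ey = (-4.2548,2.9602)

θ=49°: 3.31 7.18
θ=198°: -4.25 2.96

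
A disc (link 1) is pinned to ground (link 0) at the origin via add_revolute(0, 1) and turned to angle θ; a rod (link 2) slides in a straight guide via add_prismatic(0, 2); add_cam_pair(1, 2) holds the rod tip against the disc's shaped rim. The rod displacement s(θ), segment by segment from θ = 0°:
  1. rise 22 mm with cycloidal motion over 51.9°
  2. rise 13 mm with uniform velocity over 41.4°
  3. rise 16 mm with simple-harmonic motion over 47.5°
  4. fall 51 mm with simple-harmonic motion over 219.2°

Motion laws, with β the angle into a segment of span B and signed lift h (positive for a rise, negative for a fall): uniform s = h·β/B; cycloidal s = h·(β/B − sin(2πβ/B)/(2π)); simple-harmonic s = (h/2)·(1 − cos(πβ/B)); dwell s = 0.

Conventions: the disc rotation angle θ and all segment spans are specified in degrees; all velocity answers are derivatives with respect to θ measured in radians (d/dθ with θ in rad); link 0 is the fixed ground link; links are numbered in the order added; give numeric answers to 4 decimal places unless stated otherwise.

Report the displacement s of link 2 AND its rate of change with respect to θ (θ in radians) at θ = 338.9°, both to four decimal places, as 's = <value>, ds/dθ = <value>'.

segment 1 (0° to 51.9°, cycloidal, h = 22) is passed completely: s = 0.0000 + (22) = 22.0000
segment 2 (51.9° to 93.3°, uniform, h = 13) is passed completely: s = 22.0000 + (13) = 35.0000
segment 3 (93.3° to 140.8°, simple-harmonic, h = 16) is passed completely: s = 35.0000 + (16) = 51.0000
θ = 338.9° falls in segment 4 (140.8° to 360°, simple-harmonic, h = -51): β = 338.9 − 140.8 = 198.1°, B = 219.2°; Δs = -51/2·(1 − cos(π·0.9037)) = -49.8429; s = 51.0000 − 49.8429 = 1.1571
velocity in seg [140.8°–360°] (simple-harmonic), θ in radians: β = 198.1° = 3.4575 rad, B = 219.2° = 3.8258 rad; ds/dθ = (πh/(2B)) sin(πβ/B) = (π·(-51)/(2·3.8258)) sin(π·0.9037) = -6.236261 mm/rad

s = 1.1571, ds/dθ = -6.2363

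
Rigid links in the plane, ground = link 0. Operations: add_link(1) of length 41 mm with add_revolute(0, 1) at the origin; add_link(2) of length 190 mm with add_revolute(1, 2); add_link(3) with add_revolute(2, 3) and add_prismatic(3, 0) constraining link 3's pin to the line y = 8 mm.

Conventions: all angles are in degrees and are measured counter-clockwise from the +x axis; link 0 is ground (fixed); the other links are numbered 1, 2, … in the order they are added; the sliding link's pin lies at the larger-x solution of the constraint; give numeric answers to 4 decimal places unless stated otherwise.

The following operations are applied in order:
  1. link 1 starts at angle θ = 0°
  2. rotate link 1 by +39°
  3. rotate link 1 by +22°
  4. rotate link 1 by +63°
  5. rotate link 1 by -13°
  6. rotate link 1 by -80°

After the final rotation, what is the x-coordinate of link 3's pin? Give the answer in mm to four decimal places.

geometry: r = 41 mm, L = 190 mm, e = 8 mm; θ starts at 0°
rotate link 1 by +39°: θ ← 0° +39° = 39°
rotate link 1 by +22°: θ ← 39° +22° = 61°
rotate link 1 by +63°: θ ← 61° +63° = 124°
rotate link 1 by -13°: θ ← 124° -13° = 111°
rotate link 1 by -80°: θ ← 111° -80° = 31°
crank pin P = (r cos θ, r sin θ) = (35.143859, 21.116561)
h = r sin θ − e = 21.116561 − 8 = 13.116561
x = r cos θ + √(L² − h²) = 35.143859 + 189.546711 = 224.690571

224.6906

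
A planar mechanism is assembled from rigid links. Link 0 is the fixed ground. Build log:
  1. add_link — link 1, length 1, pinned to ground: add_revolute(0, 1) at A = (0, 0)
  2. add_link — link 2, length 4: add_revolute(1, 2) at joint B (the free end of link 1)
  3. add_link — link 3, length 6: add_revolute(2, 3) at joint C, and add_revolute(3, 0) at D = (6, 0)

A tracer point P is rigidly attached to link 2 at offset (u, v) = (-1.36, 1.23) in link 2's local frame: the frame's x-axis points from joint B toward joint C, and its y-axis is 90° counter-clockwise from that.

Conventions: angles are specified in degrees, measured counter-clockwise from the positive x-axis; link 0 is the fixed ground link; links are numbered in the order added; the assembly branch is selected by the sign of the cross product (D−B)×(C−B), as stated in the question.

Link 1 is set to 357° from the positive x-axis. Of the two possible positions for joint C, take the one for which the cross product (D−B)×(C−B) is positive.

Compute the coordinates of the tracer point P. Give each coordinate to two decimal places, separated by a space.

A=(0,0), D=(6.00,0)
B = A + 1.00·(cos357°, sin357°) = (0.9986, -0.0523)
|BD| = 5.0016
circle(B,4.00) ∩ circle(D,6.00): a=0.5015, h=3.9684
  candidates: C₊=(1.4586,3.9211) cross=19.849; C₋=(1.5416,-4.0153) cross=-19.849
  branch + wants cross > 0 → take C=(1.4586,3.9211) (cross=19.849)
ex = (C−B)/|BC| = (0.1150,0.9934); ey = (-0.9934,0.1150)
P = B + -1.36·ex + 1.23·ey = (-0.3796,-1.2619)

-0.38 -1.26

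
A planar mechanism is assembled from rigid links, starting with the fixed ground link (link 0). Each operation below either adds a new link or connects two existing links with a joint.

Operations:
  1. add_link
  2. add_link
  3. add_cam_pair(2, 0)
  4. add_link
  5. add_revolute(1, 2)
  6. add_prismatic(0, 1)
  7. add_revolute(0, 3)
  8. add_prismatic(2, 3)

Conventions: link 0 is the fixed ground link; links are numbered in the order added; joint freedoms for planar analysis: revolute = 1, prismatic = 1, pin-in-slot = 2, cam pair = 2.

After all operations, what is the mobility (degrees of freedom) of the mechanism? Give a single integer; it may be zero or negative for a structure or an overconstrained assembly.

link 0 = ground. State L|J1|J2 = 1|0|0
+link1  2|0|0
+link2  3|0|0
C(2,0) f=2→J2  3|0|1
+link3  4|0|1
R(1,2) f=1→J1  4|1|1
P(0,1) f=1→J1  4|2|1
R(0,3) f=1→J1  4|3|1
P(2,3) f=1→J1  4|4|1
M = 3(4−1)−2·4−1 = 9−8−1 = 0

M = 0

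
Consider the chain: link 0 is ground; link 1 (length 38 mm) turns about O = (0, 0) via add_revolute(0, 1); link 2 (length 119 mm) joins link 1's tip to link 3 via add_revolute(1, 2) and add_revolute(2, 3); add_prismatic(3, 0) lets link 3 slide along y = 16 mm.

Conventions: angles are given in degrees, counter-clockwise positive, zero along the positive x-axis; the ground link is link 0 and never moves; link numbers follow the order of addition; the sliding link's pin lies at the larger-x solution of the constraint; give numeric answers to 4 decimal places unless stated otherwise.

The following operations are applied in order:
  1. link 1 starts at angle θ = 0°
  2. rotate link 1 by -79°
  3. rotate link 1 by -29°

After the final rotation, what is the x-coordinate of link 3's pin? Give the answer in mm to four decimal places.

geometry: r = 38 mm, L = 119 mm, e = 16 mm; θ starts at 0°
rotate link 1 by -79°: θ ← 0° -79° = -79°
rotate link 1 by -29°: θ ← -79° -29° = -108°
crank pin P = (r cos θ, r sin θ) = (-11.742646, -36.140148)
h = r sin θ − e = -36.140148 − 16 = -52.140148
x = r cos θ + √(L² − h²) = -11.742646 + 106.969178 = 95.226532

95.2265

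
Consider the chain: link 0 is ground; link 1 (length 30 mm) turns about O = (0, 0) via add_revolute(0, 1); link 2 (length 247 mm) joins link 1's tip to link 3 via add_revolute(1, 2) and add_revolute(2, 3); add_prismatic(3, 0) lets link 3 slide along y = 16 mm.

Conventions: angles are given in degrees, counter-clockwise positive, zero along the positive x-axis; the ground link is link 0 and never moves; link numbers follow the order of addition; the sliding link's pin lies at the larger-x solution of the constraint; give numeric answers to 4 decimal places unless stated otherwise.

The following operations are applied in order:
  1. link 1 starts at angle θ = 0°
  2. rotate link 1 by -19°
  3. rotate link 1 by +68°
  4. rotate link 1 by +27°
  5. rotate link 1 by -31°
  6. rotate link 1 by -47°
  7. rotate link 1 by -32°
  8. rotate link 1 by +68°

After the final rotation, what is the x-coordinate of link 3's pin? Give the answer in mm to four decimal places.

geometry: r = 30 mm, L = 247 mm, e = 16 mm; θ starts at 0°
rotate link 1 by -19°: θ ← 0° -19° = -19°
rotate link 1 by +68°: θ ← -19° +68° = 49°
rotate link 1 by +27°: θ ← 49° +27° = 76°
rotate link 1 by -31°: θ ← 76° -31° = 45°
rotate link 1 by -47°: θ ← 45° -47° = -2°
rotate link 1 by -32°: θ ← -2° -32° = -34°
rotate link 1 by +68°: θ ← -34° +68° = 34°
crank pin P = (r cos θ, r sin θ) = (24.871127, 16.775787)
h = r sin θ − e = 16.775787 − 16 = 0.775787
x = r cos θ + √(L² − h²) = 24.871127 + 246.998782 = 271.869909

271.8699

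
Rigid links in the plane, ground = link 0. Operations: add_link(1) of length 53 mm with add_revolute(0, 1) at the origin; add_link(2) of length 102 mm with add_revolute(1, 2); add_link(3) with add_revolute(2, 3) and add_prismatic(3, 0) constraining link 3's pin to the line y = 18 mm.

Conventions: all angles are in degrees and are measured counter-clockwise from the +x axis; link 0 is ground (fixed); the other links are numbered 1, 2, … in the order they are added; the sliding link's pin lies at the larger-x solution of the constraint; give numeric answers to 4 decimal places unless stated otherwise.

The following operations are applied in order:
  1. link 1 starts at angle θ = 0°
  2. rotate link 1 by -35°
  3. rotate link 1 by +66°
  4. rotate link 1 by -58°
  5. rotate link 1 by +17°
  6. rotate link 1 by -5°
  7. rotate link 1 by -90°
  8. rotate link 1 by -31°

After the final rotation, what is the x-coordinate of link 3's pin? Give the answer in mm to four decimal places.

geometry: r = 53 mm, L = 102 mm, e = 18 mm; θ starts at 0°
rotate link 1 by -35°: θ ← 0° -35° = -35°
rotate link 1 by +66°: θ ← -35° +66° = 31°
rotate link 1 by -58°: θ ← 31° -58° = -27°
rotate link 1 by +17°: θ ← -27° +17° = -10°
rotate link 1 by -5°: θ ← -10° -5° = -15°
rotate link 1 by -90°: θ ← -15° -90° = -105°
rotate link 1 by -31°: θ ← -105° -31° = -136°
crank pin P = (r cos θ, r sin θ) = (-38.125009, -36.816894)
h = r sin θ − e = -36.816894 − 18 = -54.816894
x = r cos θ + √(L² − h²) = -38.125009 + 86.018069 = 47.893059

47.8931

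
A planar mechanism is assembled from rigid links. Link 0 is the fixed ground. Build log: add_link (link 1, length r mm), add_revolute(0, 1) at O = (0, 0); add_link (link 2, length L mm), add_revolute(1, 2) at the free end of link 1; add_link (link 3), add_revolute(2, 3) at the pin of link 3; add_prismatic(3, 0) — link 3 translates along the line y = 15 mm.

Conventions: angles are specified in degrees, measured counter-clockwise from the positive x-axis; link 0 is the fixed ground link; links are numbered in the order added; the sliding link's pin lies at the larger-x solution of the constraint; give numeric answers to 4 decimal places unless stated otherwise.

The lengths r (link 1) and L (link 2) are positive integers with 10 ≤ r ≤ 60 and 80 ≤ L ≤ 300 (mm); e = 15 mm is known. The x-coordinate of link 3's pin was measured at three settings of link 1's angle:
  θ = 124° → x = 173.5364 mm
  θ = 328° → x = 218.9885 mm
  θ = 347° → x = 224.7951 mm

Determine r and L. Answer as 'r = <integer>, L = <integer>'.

constraint per measurement: (x − r cos θ)² + (r sin θ − e)² = L²
subtracting the θ₁ and θ₂ equations cancels the r² and L² terms:
r = (x₁² − x₂²) / (2[(x₁cos θ₁ + e sin θ₁) − (x₂cos θ₂ + e sin θ₂)]) = 34.0000 → r = 34
L² = (x₁ − r cos θ₁)² + (r sin θ₁ − e)² = 37249.0058 → L = 193.0000 → L = 193
check at θ₃=347°: x = 224.7951 (printed 224.7951) ✓

r = 34, L = 193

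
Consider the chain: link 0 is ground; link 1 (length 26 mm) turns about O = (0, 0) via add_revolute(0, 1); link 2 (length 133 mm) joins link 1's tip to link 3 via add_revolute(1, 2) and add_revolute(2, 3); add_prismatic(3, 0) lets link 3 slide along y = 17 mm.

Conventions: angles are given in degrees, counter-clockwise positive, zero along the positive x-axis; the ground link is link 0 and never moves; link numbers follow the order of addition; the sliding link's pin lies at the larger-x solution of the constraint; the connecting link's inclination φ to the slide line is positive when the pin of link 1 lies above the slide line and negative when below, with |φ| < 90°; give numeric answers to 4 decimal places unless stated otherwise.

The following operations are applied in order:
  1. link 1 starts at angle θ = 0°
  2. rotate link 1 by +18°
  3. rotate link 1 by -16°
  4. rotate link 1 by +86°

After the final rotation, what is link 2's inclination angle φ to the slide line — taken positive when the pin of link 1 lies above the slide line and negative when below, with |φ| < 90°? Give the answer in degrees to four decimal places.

geometry: r = 26 mm, L = 133 mm, e = 17 mm; θ starts at 0°
rotate link 1 by +18°: θ ← 0° +18° = 18°
rotate link 1 by -16°: θ ← 18° -16° = 2°
rotate link 1 by +86°: θ ← 2° +86° = 88°
h = r sin θ − e = 25.984162 − 17 = 8.984162
sin φ = h / L = 8.984162 / 133 = 0.06755009
φ = arcsin(0.06755009) = 3.873284°

3.8733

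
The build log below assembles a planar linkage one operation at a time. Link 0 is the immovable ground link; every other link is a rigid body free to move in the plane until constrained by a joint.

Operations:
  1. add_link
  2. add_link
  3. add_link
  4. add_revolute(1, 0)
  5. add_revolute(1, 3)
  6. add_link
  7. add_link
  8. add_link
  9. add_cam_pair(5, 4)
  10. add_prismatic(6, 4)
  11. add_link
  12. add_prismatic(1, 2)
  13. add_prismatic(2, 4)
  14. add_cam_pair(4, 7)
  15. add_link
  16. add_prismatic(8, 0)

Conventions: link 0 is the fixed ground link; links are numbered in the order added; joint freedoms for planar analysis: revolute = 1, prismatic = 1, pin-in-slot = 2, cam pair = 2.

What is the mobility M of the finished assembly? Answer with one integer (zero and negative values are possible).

link 0 = ground. State L|J1|J2 = 1|0|0
+link1  2|0|0
+link2  3|0|0
+link3  4|0|0
R(1,0) f=1→J1  4|1|0
R(1,3) f=1→J1  4|2|0
+link4  5|2|0
+link5  6|2|0
+link6  7|2|0
C(5,4) f=2→J2  7|2|1
P(6,4) f=1→J1  7|3|1
+link7  8|3|1
P(1,2) f=1→J1  8|4|1
P(2,4) f=1→J1  8|5|1
C(4,7) f=2→J2  8|5|2
+link8  9|5|2
P(8,0) f=1→J1  9|6|2
M = 3(9−1)−2·6−2 = 24−12−2 = 10

M = 10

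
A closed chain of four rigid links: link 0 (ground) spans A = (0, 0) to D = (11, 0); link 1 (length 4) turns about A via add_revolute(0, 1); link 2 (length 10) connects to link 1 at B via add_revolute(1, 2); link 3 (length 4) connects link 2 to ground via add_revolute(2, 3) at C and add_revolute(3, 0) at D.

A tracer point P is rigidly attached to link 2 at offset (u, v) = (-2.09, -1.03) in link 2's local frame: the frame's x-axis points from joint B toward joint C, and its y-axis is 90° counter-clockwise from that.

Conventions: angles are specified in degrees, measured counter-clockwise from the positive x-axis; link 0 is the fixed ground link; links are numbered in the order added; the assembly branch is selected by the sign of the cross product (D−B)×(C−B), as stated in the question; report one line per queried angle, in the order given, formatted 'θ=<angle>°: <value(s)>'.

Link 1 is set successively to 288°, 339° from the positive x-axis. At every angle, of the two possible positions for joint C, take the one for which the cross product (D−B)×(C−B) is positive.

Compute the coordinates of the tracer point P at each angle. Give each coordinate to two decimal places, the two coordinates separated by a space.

A=(0,0), D=(11.00,0)
θ=288°: B = A + 4.00·(cos288°, sin288°) = (1.2361, -3.8042)
θ=288°: |BD| = 10.4789
θ=288°: circle(B,10.00) ∩ circle(D,4.00): a=9.2475, h=3.8058
θ=288°:   candidates: C₊=(8.4710,3.0991) cross=39.880; C₋=(11.2343,-3.9931) cross=-39.880
θ=288°:   branch + wants cross > 0 → take C=(8.4710,3.0991) (cross=39.880)
θ=288°: ex = (C−B)/|BC| = (0.7235,0.6903); ey = (-0.6903,0.7235)
θ=288°: P = B + -2.09·ex + -1.03·ey = (0.4350,-5.9922)
θ=339°: B = A + 4.00·(cos339°, sin339°) = (3.7343, -1.4335)
θ=339°: |BD| = 7.4057
θ=339°: circle(B,10.00) ∩ circle(D,4.00): a=9.3741, h=3.4821
θ=339°:   candidates: C₊=(12.2572,3.7973) cross=25.788; C₋=(13.6052,-3.0353) cross=-25.788
θ=339°:   branch + wants cross > 0 → take C=(12.2572,3.7973) (cross=25.788)
θ=339°: ex = (C−B)/|BC| = (0.8523,0.5231); ey = (-0.5231,0.8523)
θ=339°: P = B + -2.09·ex + -1.03·ey = (2.4918,-3.4046)

θ=288°: 0.44 -5.99
θ=339°: 2.49 -3.40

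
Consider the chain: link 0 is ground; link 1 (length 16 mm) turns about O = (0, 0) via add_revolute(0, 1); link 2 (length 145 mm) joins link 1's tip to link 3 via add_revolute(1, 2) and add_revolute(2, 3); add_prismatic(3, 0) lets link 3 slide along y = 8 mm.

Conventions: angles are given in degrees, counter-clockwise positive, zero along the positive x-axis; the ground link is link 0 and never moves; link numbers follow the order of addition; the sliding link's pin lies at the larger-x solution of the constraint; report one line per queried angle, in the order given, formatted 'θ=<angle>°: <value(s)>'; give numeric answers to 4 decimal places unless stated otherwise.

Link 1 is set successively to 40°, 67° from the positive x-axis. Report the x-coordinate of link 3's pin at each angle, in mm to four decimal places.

geometry: r = 16 mm, L = 145 mm, e = 8 mm
θ=40°: crank pin P = (r cos θ, r sin θ) = (12.256711, 10.284602)
θ=40°: h = r sin θ − e = 10.284602 − 8 = 2.284602
θ=40°: x = r cos θ + √(L² − h²) = 12.256711 + 144.982001 = 157.238712
θ=67°: crank pin P = (r cos θ, r sin θ) = (6.251698, 14.728078)
θ=67°: h = r sin θ − e = 14.728078 − 8 = 6.728078
θ=67°: x = r cos θ + √(L² − h²) = 6.251698 + 144.843823 = 151.095521

θ=40°: 157.2387
θ=67°: 151.0955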